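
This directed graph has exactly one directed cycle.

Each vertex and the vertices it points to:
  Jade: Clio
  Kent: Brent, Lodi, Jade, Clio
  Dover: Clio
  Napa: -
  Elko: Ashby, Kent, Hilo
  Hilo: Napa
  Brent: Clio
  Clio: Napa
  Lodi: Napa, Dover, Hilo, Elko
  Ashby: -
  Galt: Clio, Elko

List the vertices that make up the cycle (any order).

DFS with gray/black marking from Elko:
Elko gray
  Ashby gray
  Ashby black
  Kent gray
    Brent gray
      Clio gray
        Napa gray
        Napa black
      Clio black
    Brent black
    Lodi gray
      Lodi→Napa: Napa black — skip
      Dover gray
        Dover→Clio: Clio black — skip
      Dover black
      Hilo gray
        Hilo→Napa: Napa black — skip
      Hilo black
      Lodi→Elko: Elko is gray → back edge
Back edge closes the cycle Elko → Kent → Lodi → Elko; its vertices are {Elko, Kent, Lodi}.

Elko, Kent, Lodi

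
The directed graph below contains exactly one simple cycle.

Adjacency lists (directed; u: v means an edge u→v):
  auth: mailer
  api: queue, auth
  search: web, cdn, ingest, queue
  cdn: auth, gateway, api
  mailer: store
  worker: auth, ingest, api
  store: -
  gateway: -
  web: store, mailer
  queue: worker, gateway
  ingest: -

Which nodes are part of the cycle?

DFS with gray/black marking from queue:
queue gray
  worker gray
    auth gray
      mailer gray
        store gray
        store black
      mailer black
    auth black
    ingest gray
    ingest black
    api gray
      api→queue: queue is gray → back edge
Back edge closes the cycle queue → worker → api → queue; its vertices are {api, queue, worker}.

api, queue, worker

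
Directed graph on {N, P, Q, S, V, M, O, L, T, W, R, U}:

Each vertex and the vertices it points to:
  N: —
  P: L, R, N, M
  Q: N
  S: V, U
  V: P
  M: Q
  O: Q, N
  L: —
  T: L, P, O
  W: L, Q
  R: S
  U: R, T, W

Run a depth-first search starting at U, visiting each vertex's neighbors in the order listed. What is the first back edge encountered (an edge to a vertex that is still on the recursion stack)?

DFS from U (visiting each vertex's neighbors in the order listed); mark gray on enter, black on exit:
U gray
  R gray
    S gray
      V gray
        P gray
          L gray
          L black
          P→R: R is gray → back edge
First back edge: P → R.

P→R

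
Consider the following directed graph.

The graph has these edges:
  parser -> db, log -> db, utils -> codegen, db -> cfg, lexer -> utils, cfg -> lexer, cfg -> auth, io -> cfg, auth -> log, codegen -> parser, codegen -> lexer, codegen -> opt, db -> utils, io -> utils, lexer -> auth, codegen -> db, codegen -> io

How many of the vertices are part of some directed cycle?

A vertex is on a directed cycle iff it belongs to a strongly connected component of size ≥ 2 (or has a self-loop).
The vertices on cycles are {db, io, cfg, log, auth, lexer, utils, parser, codegen} — 9 in total.

9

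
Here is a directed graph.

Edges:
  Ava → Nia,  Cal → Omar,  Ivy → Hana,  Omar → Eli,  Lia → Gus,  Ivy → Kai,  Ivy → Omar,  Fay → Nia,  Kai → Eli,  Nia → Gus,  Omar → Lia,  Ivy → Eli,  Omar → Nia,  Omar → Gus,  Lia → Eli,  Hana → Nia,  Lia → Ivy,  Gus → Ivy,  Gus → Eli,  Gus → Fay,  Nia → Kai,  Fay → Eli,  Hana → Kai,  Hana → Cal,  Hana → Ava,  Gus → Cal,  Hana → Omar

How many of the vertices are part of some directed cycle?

9

A vertex is on a directed cycle iff it belongs to a strongly connected component of size ≥ 2 (or has a self-loop).
The vertices on cycles are {Ava, Cal, Fay, Gus, Ivy, Lia, Nia, Hana, Omar} — 9 in total.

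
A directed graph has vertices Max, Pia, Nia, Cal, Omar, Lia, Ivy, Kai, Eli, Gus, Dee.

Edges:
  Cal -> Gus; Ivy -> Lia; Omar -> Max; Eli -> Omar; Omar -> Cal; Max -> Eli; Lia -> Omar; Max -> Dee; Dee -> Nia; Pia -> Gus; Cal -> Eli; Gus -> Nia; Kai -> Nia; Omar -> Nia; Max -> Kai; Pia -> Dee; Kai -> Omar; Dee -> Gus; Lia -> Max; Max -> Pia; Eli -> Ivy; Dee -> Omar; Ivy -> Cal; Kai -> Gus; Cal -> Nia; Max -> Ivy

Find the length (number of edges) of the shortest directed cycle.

3

For each vertex v, BFS finds the shortest path from v back to v.
The shortest such closed walk is Max → Kai → Omar → Max, length 3.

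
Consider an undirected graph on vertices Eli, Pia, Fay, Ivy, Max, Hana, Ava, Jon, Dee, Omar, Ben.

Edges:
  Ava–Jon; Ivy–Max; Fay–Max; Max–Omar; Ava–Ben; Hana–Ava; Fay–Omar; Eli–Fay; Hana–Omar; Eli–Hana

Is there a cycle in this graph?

DFS, tracking each vertex's parent; an edge to a visited non-parent vertex closes a cycle.
Start from Fay:
visit Fay (parent –)
  visit Eli (parent Fay)
    visit Hana (parent Eli)
      Hana–Eli: parent, skip
      visit Omar (parent Hana)
        Omar–Hana: parent, skip
        Omar–Fay: Fay visited and ≠ parent → cycle
Cycle: Fay – Eli – Hana – Omar – Fay.

Yes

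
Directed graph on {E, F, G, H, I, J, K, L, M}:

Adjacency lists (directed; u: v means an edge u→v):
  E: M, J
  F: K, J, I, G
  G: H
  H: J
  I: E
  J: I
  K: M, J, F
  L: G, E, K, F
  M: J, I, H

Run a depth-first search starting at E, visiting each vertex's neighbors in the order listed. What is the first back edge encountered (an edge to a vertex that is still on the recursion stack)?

I->E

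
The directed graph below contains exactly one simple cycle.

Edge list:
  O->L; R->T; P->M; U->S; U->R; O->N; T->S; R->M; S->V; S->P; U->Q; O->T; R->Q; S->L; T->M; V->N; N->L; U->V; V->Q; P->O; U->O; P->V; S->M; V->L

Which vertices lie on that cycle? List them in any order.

O, P, S, T

DFS with gray/black marking from S:
S gray
  P gray
    O gray
      T gray
        T→S: S is gray → back edge
Back edge closes the cycle S → P → O → T → S; its vertices are {O, P, S, T}.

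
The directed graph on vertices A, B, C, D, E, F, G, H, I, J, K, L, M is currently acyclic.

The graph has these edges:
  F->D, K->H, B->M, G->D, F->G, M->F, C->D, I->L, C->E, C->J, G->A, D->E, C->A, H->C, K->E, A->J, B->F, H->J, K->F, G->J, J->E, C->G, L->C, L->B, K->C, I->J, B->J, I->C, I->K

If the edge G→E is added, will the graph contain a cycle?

Adding G→E creates a cycle iff E can already reach G.
Explore from E: no path reaches G. The graph stays acyclic.

No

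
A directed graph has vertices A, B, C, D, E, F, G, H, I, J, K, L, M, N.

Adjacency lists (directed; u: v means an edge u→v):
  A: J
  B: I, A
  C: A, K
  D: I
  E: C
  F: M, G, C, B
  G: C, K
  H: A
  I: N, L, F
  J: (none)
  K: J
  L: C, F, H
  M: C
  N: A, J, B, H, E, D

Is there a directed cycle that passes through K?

K lies on a cycle iff there is a path from K back to itself.
Exploring from K, it never reaches itself; equivalently, its strongly connected component is a singleton.

No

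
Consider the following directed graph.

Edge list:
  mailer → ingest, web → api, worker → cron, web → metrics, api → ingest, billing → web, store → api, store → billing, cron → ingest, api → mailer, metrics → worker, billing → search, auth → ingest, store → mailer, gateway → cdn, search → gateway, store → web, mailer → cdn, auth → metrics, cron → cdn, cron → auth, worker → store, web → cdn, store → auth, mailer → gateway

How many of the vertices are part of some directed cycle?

A vertex is on a directed cycle iff it belongs to a strongly connected component of size ≥ 2 (or has a self-loop).
The vertices on cycles are {web, auth, cron, store, worker, billing, metrics} — 7 in total.

7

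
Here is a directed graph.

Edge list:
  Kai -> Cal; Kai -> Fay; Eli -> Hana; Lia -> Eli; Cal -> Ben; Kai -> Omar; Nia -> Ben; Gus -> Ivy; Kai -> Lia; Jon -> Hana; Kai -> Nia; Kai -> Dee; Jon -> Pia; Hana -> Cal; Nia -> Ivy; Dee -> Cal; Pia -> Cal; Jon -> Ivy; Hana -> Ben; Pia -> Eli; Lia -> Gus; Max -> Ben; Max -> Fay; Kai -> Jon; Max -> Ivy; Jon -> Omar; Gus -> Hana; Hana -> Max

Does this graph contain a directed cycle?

DFS with white/gray/black marking, starting from Dee:
Dee gray
  Cal gray
    Ben gray
    Ben black
  Cal black
Dee black
Omar gray
Omar black
Gus gray
  Hana gray
    Max gray
      Max→Ben: Ben black — skip
      Ivy gray
      Ivy black
      Fay gray
      Fay black
    Max black
    Hana→Ben: Ben black — skip
    Hana→Cal: Cal black — skip
  Hana black
  Gus→Ivy: Ivy black — skip
Gus black
Nia gray
  Nia→Ivy: Ivy black — skip
  Nia→Ben: Ben black — skip
Nia black
Eli gray
  Eli→Hana: Hana black — skip
Eli black
Jon gray
  Jon→Hana: Hana black — skip
  Jon→Ivy: Ivy black — skip
  Jon→Omar: Omar black — skip
  Pia gray
    Pia→Cal: Cal black — skip
    Pia→Eli: Eli black — skip
  Pia black
Jon black
Lia gray
  Lia→Eli: Eli black — skip
  Lia→Gus: Gus black — skip
Lia black
Kai gray
  Kai→Nia: Nia black — skip
  Kai→Fay: Fay black — skip
  Kai→Dee: Dee black — skip
  Kai→Cal: Cal black — skip
  Kai→Jon: Jon black — skip
  Kai→Lia: Lia black — skip
  Kai→Omar: Omar black — skip
Kai black
Every edge goes to a white or black vertex — no back edge, so the graph is acyclic.

No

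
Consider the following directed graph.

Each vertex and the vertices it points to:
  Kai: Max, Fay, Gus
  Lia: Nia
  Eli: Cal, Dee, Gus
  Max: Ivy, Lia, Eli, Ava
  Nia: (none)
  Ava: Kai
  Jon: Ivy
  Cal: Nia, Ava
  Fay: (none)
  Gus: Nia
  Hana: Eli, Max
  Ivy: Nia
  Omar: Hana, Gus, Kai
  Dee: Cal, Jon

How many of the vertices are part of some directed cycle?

6

A vertex is on a directed cycle iff it belongs to a strongly connected component of size ≥ 2 (or has a self-loop).
The vertices on cycles are {Ava, Cal, Dee, Eli, Kai, Max} — 6 in total.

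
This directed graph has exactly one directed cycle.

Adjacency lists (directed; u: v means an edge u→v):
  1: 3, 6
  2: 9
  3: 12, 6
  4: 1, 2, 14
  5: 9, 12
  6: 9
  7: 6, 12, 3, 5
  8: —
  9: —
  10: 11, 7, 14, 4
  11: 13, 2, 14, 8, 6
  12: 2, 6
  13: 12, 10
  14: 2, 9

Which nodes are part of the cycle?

10, 11, 13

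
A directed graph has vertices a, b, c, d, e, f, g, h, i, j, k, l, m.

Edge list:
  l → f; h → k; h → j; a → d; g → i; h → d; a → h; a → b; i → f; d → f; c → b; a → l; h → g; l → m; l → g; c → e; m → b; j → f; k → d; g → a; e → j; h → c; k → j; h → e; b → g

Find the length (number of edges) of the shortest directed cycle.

3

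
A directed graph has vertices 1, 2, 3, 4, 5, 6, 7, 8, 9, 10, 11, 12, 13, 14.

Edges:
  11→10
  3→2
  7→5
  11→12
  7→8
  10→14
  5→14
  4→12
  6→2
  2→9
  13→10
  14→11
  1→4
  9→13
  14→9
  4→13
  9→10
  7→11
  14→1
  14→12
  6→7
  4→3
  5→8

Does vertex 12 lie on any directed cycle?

12 lies on a cycle iff there is a path from 12 back to itself.
Exploring from 12, it never reaches itself; equivalently, its strongly connected component is a singleton.

No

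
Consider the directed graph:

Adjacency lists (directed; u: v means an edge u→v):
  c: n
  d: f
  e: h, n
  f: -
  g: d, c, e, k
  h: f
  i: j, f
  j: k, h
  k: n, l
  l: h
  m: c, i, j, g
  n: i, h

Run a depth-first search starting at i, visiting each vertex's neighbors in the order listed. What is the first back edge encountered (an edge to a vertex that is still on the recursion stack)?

n→i

DFS from i (visiting each vertex's neighbors in the order listed); mark gray on enter, black on exit:
i gray
  j gray
    k gray
      n gray
        n→i: i is gray → back edge
First back edge: n → i.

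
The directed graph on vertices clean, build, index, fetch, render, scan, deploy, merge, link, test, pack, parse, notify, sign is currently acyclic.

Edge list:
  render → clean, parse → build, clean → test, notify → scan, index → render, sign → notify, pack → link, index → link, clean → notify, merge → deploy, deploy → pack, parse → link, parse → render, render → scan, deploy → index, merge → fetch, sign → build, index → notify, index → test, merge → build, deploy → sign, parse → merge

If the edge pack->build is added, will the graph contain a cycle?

Adding pack→build creates a cycle iff build can already reach pack.
Explore from build: no path reaches pack. The graph stays acyclic.

No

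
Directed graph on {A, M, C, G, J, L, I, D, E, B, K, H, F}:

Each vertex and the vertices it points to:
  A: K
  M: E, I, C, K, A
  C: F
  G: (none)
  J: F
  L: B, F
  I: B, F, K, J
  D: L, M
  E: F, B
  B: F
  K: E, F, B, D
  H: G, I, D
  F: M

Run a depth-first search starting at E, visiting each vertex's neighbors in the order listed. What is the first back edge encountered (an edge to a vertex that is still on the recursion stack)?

M→E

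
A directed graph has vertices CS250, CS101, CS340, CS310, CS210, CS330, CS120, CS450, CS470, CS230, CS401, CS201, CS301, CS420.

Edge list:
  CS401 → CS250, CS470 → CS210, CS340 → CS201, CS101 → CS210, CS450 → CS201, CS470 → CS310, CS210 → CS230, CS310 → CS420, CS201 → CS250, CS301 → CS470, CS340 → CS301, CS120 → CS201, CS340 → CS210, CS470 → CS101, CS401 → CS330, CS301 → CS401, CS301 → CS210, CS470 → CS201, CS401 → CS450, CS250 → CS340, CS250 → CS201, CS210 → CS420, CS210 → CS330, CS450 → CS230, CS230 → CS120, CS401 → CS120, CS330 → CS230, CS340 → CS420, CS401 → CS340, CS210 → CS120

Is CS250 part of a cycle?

CS250 is on a cycle iff CS250 can reach itself via ≥1 edge.
CS250 → CS201 → CS250 — yes.

Yes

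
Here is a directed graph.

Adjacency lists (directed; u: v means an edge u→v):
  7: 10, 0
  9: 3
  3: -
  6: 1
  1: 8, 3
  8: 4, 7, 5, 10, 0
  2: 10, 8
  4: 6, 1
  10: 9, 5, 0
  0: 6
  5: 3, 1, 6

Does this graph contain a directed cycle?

DFS with white/gray/black marking, starting from 5:
5 gray
  3 gray
  3 black
  1 gray
    8 gray
      4 gray
        6 gray
          6→1: 1 is gray → back edge
Back edge found, so a cycle exists: 1 → 8 → 4 → 6 → 1.

Yes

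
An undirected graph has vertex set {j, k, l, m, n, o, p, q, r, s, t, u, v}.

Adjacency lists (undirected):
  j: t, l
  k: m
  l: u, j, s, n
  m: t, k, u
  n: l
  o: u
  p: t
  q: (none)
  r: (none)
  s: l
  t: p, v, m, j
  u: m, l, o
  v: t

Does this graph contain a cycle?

Yes

DFS, tracking each vertex's parent; an edge to a visited non-parent vertex closes a cycle.
Start from v:
visit v (parent –)
  visit t (parent v)
    visit p (parent t)
      p–t: parent, skip
    t–v: parent, skip
    visit m (parent t)
      m–t: parent, skip
      visit k (parent m)
        k–m: parent, skip
      visit u (parent m)
        u–m: parent, skip
        visit l (parent u)
          l–u: parent, skip
          visit j (parent l)
            j–t: t visited and ≠ parent → cycle
Cycle: t – m – u – l – j – t.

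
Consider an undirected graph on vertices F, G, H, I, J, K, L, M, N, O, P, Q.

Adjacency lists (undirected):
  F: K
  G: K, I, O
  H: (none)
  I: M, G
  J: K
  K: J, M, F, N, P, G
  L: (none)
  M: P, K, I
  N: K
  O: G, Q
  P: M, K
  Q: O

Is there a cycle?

DFS, tracking each vertex's parent; an edge to a visited non-parent vertex closes a cycle.
Start from P:
visit P (parent –)
  visit M (parent P)
    M–P: parent, skip
    visit K (parent M)
      visit J (parent K)
        J–K: parent, skip
      K–M: parent, skip
      visit F (parent K)
        F–K: parent, skip
      visit N (parent K)
        N–K: parent, skip
      K–P: P visited and ≠ parent → cycle
Cycle: P – M – K – P.

Yes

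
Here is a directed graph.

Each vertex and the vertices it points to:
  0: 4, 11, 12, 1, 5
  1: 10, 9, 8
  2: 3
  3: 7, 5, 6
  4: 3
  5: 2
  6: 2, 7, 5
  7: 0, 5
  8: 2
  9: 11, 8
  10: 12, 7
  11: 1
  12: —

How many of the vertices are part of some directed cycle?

A vertex is on a directed cycle iff it belongs to a strongly connected component of size ≥ 2 (or has a self-loop).
The vertices on cycles are {0, 1, 2, 3, 4, 5, 6, 7, 8, 9, 10, 11} — 12 in total.

12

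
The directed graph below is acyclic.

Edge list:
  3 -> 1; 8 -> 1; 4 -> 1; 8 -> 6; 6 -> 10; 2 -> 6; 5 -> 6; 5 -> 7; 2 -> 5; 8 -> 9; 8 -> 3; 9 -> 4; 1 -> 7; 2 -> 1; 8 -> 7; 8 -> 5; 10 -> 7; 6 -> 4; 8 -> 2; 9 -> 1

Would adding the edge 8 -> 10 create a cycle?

Adding 8→10 creates a cycle iff 10 can already reach 8.
Explore from 10: no path reaches 8. The graph stays acyclic.

No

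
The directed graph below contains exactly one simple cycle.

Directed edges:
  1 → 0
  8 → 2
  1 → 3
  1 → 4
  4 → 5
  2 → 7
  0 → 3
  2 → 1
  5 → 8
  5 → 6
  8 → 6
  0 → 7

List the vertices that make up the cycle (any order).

DFS with gray/black marking from 1:
1 gray
  0 gray
    7 gray
    7 black
    3 gray
    3 black
  0 black
  4 gray
    5 gray
      6 gray
      6 black
      8 gray
        8→6: 6 black — skip
        2 gray
          2→1: 1 is gray → back edge
Back edge closes the cycle 1 → 4 → 5 → 8 → 2 → 1; its vertices are {1, 2, 4, 5, 8}.

1, 2, 4, 5, 8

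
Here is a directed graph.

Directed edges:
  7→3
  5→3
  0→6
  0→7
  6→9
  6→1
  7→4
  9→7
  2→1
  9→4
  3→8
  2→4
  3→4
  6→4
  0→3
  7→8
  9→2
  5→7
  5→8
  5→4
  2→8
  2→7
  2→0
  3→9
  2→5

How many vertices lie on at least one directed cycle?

7

A vertex is on a directed cycle iff it belongs to a strongly connected component of size ≥ 2 (or has a self-loop).
The vertices on cycles are {0, 2, 3, 5, 6, 7, 9} — 7 in total.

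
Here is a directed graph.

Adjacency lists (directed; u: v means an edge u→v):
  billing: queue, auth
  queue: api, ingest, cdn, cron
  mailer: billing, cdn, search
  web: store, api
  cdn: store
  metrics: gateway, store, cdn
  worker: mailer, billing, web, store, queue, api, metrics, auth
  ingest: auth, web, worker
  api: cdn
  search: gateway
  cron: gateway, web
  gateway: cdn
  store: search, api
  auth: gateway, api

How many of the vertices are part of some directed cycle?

10

A vertex is on a directed cycle iff it belongs to a strongly connected component of size ≥ 2 (or has a self-loop).
The vertices on cycles are {api, cdn, queue, store, ingest, mailer, search, worker, billing, gateway} — 10 in total.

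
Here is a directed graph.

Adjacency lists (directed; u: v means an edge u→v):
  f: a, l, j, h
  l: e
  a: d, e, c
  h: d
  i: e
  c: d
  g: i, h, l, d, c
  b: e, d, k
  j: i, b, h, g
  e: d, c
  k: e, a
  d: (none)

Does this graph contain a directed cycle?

No

DFS with white/gray/black marking, starting from a:
a gray
  d gray
  d black
  e gray
    e→d: d black — skip
    c gray
      c→d: d black — skip
    c black
  e black
  a→c: c black — skip
a black
f gray
  f→a: a black — skip
  l gray
    l→e: e black — skip
  l black
  j gray
    i gray
      i→e: e black — skip
    i black
    b gray
      b→e: e black — skip
      b→d: d black — skip
      k gray
        k→e: e black — skip
        k→a: a black — skip
      k black
    b black
    h gray
      h→d: d black — skip
    h black
    g gray
      g→i: i black — skip
      g→h: h black — skip
      g→l: l black — skip
      g→d: d black — skip
      g→c: c black — skip
    g black
  j black
  f→h: h black — skip
f black
Every edge goes to a white or black vertex — no back edge, so the graph is acyclic.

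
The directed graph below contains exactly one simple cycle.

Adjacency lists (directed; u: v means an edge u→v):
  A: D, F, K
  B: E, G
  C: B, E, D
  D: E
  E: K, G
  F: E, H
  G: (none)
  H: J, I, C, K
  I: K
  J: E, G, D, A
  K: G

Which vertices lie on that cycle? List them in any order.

A, F, H, J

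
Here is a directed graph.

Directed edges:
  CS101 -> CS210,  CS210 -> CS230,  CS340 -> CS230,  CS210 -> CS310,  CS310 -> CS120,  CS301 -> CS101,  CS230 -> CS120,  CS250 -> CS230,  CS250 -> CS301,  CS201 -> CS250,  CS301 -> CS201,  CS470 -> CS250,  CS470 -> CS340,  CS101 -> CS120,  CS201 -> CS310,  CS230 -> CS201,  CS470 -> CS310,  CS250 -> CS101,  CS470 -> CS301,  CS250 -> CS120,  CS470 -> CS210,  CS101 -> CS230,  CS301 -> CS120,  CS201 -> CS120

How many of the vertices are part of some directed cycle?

6

A vertex is on a directed cycle iff it belongs to a strongly connected component of size ≥ 2 (or has a self-loop).
The vertices on cycles are {CS101, CS201, CS210, CS230, CS250, CS301} — 6 in total.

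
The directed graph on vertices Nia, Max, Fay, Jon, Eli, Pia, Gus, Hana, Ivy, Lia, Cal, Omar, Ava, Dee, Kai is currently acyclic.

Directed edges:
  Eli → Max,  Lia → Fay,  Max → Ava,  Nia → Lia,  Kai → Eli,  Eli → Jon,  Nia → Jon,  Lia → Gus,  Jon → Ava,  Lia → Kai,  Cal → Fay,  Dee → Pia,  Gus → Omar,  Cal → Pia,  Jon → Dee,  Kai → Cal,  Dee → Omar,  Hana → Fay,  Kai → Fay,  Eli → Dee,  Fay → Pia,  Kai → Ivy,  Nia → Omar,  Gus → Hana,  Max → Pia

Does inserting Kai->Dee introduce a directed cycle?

No

Adding Kai→Dee creates a cycle iff Dee can already reach Kai.
Explore from Dee: no path reaches Kai. The graph stays acyclic.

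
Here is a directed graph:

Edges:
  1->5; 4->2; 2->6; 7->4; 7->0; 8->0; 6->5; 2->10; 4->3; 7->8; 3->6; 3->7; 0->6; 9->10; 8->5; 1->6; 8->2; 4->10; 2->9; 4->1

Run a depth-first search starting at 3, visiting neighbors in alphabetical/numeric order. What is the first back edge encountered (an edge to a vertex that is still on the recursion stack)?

DFS from 3 (visiting neighbors in alphabetical/numeric order); mark gray on enter, black on exit:
3 gray
  6 gray
    5 gray
    5 black
  6 black
  7 gray
    0 gray
      0→6: 6 black — skip
    0 black
    4 gray
      1 gray
        1→5: 5 black — skip
        1→6: 6 black — skip
      1 black
      2 gray
        2→6: 6 black — skip
        9 gray
          10 gray
          10 black
        9 black
        2→10: 10 black — skip
      2 black
      4→3: 3 is gray → back edge
First back edge: 4 → 3.

4→3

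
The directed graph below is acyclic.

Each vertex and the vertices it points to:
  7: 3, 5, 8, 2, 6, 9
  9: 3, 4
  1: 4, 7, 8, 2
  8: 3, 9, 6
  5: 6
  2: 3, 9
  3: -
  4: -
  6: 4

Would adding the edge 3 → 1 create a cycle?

Adding 3→1 creates a cycle iff 1 can already reach 3.
Path from 1: 1 → 7 → 3.
So 1 → … → 3 → 1 is a cycle.

Yes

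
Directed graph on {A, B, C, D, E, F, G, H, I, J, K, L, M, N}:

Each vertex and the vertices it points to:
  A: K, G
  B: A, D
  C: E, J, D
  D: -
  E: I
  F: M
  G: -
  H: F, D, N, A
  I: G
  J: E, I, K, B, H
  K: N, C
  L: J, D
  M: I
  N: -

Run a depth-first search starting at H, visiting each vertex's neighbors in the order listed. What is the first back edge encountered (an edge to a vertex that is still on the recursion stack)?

J->K

DFS from H (visiting each vertex's neighbors in the order listed); mark gray on enter, black on exit:
H gray
  F gray
    M gray
      I gray
        G gray
        G black
      I black
    M black
  F black
  D gray
  D black
  N gray
  N black
  A gray
    K gray
      K→N: N black — skip
      C gray
        E gray
          E→I: I black — skip
        E black
        J gray
          J→E: E black — skip
          J→I: I black — skip
          J→K: K is gray → back edge
First back edge: J → K.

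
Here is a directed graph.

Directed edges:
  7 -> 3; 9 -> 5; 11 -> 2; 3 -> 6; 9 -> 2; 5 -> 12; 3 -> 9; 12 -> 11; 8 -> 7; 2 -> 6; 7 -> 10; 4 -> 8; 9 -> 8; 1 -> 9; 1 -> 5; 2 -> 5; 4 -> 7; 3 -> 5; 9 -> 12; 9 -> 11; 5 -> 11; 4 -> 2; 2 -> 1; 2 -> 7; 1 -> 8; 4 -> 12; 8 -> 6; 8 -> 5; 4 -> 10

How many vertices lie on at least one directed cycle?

A vertex is on a directed cycle iff it belongs to a strongly connected component of size ≥ 2 (or has a self-loop).
The vertices on cycles are {1, 2, 3, 5, 7, 8, 9, 11, 12} — 9 in total.

9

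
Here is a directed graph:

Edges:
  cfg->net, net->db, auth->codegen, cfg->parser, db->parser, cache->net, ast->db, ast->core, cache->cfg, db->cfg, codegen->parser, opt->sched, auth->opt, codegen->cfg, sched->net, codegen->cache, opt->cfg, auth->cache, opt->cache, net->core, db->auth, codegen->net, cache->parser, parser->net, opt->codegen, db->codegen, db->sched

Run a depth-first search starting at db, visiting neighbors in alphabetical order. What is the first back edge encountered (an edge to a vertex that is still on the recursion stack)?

net→db

DFS from db (visiting neighbors in alphabetical order); mark gray on enter, black on exit:
db gray
  auth gray
    cache gray
      cfg gray
        net gray
          core gray
          core black
          net→db: db is gray → back edge
First back edge: net → db.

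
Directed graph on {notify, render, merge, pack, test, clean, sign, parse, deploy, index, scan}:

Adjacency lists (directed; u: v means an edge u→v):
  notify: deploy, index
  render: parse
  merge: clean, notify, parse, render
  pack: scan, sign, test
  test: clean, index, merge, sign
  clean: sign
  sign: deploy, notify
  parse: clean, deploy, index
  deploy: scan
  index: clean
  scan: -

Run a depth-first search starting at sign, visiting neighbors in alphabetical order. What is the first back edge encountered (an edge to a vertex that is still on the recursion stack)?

DFS from sign (visiting neighbors in alphabetical order); mark gray on enter, black on exit:
sign gray
  deploy gray
    scan gray
    scan black
  deploy black
  notify gray
    notify→deploy: deploy black — skip
    index gray
      clean gray
        clean→sign: sign is gray → back edge
First back edge: clean → sign.

clean→sign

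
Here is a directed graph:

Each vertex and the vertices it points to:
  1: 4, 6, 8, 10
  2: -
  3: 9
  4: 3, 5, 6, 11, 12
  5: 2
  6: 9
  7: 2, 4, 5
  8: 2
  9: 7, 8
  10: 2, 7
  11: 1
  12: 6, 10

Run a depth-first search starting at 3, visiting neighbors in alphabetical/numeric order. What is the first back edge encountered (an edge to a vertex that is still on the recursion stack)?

DFS from 3 (visiting neighbors in alphabetical/numeric order); mark gray on enter, black on exit:
3 gray
  9 gray
    7 gray
      2 gray
      2 black
      4 gray
        4→3: 3 is gray → back edge
First back edge: 4 → 3.

4→3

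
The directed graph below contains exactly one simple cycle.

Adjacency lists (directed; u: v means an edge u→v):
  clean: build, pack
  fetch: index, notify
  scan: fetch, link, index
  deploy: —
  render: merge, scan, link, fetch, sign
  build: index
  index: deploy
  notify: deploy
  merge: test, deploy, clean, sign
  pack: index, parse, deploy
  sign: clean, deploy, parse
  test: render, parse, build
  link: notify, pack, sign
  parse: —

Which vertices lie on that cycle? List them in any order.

test, merge, render

DFS with gray/black marking from render:
render gray
  merge gray
    test gray
      test→render: render is gray → back edge
Back edge closes the cycle render → merge → test → render; its vertices are {test, merge, render}.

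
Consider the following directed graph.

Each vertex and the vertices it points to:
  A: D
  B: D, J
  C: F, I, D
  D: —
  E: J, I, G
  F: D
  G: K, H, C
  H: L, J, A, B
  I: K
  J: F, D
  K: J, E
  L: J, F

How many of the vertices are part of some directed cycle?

5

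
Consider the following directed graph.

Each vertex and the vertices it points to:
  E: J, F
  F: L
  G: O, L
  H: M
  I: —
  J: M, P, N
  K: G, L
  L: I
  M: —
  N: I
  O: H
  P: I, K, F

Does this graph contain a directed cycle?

DFS with white/gray/black marking, starting from L:
L gray
  I gray
  I black
L black
E gray
  J gray
    M gray
    M black
    P gray
      P→I: I black — skip
      K gray
        G gray
          O gray
            H gray
              H→M: M black — skip
            H black
          O black
          G→L: L black — skip
        G black
        K→L: L black — skip
      K black
      F gray
        F→L: L black — skip
      F black
    P black
    N gray
      N→I: I black — skip
    N black
  J black
  E→F: F black — skip
E black
Every edge goes to a white or black vertex — no back edge, so the graph is acyclic.

No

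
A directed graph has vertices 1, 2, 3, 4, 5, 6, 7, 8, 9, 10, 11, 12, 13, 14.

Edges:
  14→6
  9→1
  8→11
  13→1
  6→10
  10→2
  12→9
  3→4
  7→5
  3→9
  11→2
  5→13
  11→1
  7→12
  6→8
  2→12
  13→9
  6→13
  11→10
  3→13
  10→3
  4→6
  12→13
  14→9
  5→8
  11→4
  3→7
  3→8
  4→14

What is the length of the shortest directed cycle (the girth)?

For each vertex v, BFS finds the shortest path from v back to v.
The shortest such closed walk is 11 → 10 → 3 → 8 → 11, length 4.

4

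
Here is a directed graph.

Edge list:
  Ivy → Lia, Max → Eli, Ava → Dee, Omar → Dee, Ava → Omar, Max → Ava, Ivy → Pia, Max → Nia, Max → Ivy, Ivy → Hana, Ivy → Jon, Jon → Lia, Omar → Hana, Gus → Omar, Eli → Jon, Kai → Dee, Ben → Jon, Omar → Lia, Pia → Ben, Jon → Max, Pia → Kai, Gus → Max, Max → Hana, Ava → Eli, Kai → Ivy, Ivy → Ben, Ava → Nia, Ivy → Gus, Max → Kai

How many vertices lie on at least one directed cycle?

9

A vertex is on a directed cycle iff it belongs to a strongly connected component of size ≥ 2 (or has a self-loop).
The vertices on cycles are {Ava, Ben, Eli, Gus, Ivy, Jon, Kai, Max, Pia} — 9 in total.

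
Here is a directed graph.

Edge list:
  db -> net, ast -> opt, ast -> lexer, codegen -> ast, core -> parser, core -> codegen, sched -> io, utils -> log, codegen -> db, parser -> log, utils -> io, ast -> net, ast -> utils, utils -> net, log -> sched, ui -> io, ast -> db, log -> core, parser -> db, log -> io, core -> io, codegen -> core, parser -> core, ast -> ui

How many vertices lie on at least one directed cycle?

6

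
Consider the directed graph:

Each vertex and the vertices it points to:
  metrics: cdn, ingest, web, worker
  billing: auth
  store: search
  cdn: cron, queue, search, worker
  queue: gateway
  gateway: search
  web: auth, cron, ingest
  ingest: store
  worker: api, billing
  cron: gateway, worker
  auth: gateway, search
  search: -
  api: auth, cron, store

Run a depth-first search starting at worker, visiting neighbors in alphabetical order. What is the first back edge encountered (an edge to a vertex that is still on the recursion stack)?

cron->worker

DFS from worker (visiting neighbors in alphabetical order); mark gray on enter, black on exit:
worker gray
  api gray
    auth gray
      gateway gray
        search gray
        search black
      gateway black
      auth→search: search black — skip
    auth black
    cron gray
      cron→gateway: gateway black — skip
      cron→worker: worker is gray → back edge
First back edge: cron → worker.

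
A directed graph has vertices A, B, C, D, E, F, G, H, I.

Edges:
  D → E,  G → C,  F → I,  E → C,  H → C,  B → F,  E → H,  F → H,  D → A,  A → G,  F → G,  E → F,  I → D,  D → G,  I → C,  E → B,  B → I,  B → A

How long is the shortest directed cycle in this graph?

For each vertex v, BFS finds the shortest path from v back to v.
The shortest such closed walk is E → B → I → D → E, length 4.

4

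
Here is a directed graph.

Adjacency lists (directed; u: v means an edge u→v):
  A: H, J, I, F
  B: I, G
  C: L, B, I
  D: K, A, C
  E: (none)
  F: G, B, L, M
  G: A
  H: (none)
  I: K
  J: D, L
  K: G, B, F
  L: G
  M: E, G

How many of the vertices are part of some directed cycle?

A vertex is on a directed cycle iff it belongs to a strongly connected component of size ≥ 2 (or has a self-loop).
The vertices on cycles are {A, B, C, D, F, G, I, J, K, L, M} — 11 in total.

11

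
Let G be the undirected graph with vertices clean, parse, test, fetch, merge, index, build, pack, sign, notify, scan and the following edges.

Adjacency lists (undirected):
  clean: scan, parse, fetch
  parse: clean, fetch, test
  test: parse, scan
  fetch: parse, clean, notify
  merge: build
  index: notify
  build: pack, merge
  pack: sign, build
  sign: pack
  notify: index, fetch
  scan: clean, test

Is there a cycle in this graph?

Yes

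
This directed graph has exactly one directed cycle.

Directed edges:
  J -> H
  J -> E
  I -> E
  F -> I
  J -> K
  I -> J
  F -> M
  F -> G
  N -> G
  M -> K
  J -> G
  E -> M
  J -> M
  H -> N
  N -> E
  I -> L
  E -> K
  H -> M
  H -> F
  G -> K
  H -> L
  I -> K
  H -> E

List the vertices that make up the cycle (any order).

F, H, I, J

DFS with gray/black marking from H:
H gray
  E gray
    K gray
    K black
    M gray
      M→K: K black — skip
    M black
  E black
  H→M: M black — skip
  F gray
    I gray
      I→K: K black — skip
      J gray
        J→M: M black — skip
        J→E: E black — skip
        G gray
          G→K: K black — skip
        G black
        J→H: H is gray → back edge
Back edge closes the cycle H → F → I → J → H; its vertices are {F, H, I, J}.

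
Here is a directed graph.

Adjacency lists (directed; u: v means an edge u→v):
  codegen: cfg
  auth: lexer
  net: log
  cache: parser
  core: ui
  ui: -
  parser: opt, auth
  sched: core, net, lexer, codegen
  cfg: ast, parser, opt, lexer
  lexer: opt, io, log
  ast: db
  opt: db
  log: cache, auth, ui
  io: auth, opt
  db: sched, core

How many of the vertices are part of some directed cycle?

A vertex is on a directed cycle iff it belongs to a strongly connected component of size ≥ 2 (or has a self-loop).
The vertices on cycles are {db, io, ast, cfg, log, net, opt, auth, cache, lexer, sched, parser, codegen} — 13 in total.

13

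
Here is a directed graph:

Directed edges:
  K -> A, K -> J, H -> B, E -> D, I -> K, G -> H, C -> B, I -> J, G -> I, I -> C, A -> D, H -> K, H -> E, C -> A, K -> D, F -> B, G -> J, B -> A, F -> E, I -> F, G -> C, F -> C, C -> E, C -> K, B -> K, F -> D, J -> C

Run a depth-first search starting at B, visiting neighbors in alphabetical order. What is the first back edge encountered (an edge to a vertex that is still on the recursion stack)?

DFS from B (visiting neighbors in alphabetical order); mark gray on enter, black on exit:
B gray
  A gray
    D gray
    D black
  A black
  K gray
    K→A: A black — skip
    K→D: D black — skip
    J gray
      C gray
        C→A: A black — skip
        C→B: B is gray → back edge
First back edge: C → B.

C->B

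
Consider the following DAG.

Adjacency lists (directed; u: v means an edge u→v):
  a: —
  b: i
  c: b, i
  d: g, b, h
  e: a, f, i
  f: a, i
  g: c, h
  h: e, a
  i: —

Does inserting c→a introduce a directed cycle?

Adding c→a creates a cycle iff a can already reach c.
Explore from a: no path reaches c. The graph stays acyclic.

No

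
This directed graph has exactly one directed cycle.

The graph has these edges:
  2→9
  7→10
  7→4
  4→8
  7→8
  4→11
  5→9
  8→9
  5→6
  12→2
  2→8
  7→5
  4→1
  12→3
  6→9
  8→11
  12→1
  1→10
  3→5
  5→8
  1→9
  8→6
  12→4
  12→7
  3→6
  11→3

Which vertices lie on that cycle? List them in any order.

DFS with gray/black marking from 3:
3 gray
  5 gray
    6 gray
      9 gray
      9 black
    6 black
    8 gray
      8→6: 6 black — skip
      8→9: 9 black — skip
      11 gray
        11→3: 3 is gray → back edge
Back edge closes the cycle 3 → 5 → 8 → 11 → 3; its vertices are {3, 5, 8, 11}.

3, 5, 8, 11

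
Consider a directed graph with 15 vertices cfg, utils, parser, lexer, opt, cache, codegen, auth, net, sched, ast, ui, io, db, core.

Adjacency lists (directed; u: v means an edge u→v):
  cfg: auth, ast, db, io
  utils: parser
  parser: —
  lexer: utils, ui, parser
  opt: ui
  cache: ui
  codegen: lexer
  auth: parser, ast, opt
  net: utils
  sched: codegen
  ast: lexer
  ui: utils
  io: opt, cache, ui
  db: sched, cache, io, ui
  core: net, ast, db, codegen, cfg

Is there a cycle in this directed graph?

No

DFS with white/gray/black marking, starting from ui:
ui gray
  utils gray
    parser gray
    parser black
  utils black
ui black
cfg gray
  auth gray
    auth→parser: parser black — skip
    ast gray
      lexer gray
        lexer→utils: utils black — skip
        lexer→ui: ui black — skip
        lexer→parser: parser black — skip
      lexer black
    ast black
    opt gray
      opt→ui: ui black — skip
    opt black
  auth black
  cfg→ast: ast black — skip
  db gray
    sched gray
      codegen gray
        codegen→lexer: lexer black — skip
      codegen black
    sched black
    cache gray
      cache→ui: ui black — skip
    cache black
    io gray
      io→opt: opt black — skip
      io→cache: cache black — skip
      io→ui: ui black — skip
    io black
    db→ui: ui black — skip
  db black
  cfg→io: io black — skip
cfg black
net gray
  net→utils: utils black — skip
net black
core gray
  core→net: net black — skip
  core→ast: ast black — skip
  core→db: db black — skip
  core→codegen: codegen black — skip
  core→cfg: cfg black — skip
core black
Every edge goes to a white or black vertex — no back edge, so the graph is acyclic.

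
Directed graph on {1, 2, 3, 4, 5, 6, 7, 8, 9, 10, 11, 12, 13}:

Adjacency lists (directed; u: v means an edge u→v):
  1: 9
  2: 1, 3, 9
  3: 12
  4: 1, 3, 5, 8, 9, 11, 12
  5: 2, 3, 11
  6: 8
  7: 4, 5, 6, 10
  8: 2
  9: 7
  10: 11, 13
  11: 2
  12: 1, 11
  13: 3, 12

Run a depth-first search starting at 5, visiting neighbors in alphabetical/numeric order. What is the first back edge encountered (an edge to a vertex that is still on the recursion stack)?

4→1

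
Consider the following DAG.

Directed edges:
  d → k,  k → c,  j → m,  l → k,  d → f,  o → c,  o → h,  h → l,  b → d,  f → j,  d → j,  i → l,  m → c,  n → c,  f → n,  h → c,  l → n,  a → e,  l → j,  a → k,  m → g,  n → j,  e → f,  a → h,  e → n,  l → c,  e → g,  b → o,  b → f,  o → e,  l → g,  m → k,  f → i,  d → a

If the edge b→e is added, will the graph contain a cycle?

Adding b→e creates a cycle iff e can already reach b.
Explore from e: no path reaches b. The graph stays acyclic.

No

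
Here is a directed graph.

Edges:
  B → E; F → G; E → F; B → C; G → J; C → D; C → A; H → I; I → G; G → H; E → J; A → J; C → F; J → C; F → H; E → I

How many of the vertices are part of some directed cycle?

A vertex is on a directed cycle iff it belongs to a strongly connected component of size ≥ 2 (or has a self-loop).
The vertices on cycles are {A, C, F, G, H, I, J} — 7 in total.

7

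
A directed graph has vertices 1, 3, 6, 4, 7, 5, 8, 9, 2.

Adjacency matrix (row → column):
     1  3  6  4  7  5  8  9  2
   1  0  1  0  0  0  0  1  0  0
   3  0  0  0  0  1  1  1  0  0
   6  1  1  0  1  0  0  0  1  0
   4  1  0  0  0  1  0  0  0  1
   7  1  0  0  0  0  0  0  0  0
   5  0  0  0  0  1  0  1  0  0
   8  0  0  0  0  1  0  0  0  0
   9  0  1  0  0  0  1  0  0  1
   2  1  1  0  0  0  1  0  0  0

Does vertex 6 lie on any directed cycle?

No

6 lies on a cycle iff there is a path from 6 back to itself.
Exploring from 6, it never reaches itself; equivalently, its strongly connected component is a singleton.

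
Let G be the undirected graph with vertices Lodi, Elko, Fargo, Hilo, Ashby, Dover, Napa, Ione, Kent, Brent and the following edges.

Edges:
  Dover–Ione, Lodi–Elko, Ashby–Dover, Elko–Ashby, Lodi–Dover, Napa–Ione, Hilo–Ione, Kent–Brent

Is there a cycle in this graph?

DFS, tracking each vertex's parent; an edge to a visited non-parent vertex closes a cycle.
Start from Ashby:
visit Ashby (parent –)
  visit Elko (parent Ashby)
    Elko–Ashby: parent, skip
    visit Lodi (parent Elko)
      visit Dover (parent Lodi)
        visit Ione (parent Dover)
          Ione–Dover: parent, skip
          visit Napa (parent Ione)
            Napa–Ione: parent, skip
          visit Hilo (parent Ione)
            Hilo–Ione: parent, skip
        Dover–Ashby: Ashby visited and ≠ parent → cycle
Cycle: Ashby – Elko – Lodi – Dover – Ashby.

Yes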